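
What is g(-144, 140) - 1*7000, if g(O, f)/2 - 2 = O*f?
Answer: -47316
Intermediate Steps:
g(O, f) = 4 + 2*O*f (g(O, f) = 4 + 2*(O*f) = 4 + 2*O*f)
g(-144, 140) - 1*7000 = (4 + 2*(-144)*140) - 1*7000 = (4 - 40320) - 7000 = -40316 - 7000 = -47316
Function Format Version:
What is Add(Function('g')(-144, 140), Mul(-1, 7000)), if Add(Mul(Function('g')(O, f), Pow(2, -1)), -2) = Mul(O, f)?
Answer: -47316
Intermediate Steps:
Function('g')(O, f) = Add(4, Mul(2, O, f)) (Function('g')(O, f) = Add(4, Mul(2, Mul(O, f))) = Add(4, Mul(2, O, f)))
Add(Function('g')(-144, 140), Mul(-1, 7000)) = Add(Add(4, Mul(2, -144, 140)), Mul(-1, 7000)) = Add(Add(4, -40320), -7000) = Add(-40316, -7000) = -47316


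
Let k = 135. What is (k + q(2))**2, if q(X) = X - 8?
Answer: 16641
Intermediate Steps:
q(X) = -8 + X
(k + q(2))**2 = (135 + (-8 + 2))**2 = (135 - 6)**2 = 129**2 = 16641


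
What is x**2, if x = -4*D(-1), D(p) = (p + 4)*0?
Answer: 0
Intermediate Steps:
D(p) = 0 (D(p) = (4 + p)*0 = 0)
x = 0 (x = -4*0 = 0)
x**2 = 0**2 = 0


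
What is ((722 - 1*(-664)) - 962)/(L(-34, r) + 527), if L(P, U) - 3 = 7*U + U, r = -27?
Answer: 212/157 ≈ 1.3503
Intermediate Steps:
L(P, U) = 3 + 8*U (L(P, U) = 3 + (7*U + U) = 3 + 8*U)
((722 - 1*(-664)) - 962)/(L(-34, r) + 527) = ((722 - 1*(-664)) - 962)/((3 + 8*(-27)) + 527) = ((722 + 664) - 962)/((3 - 216) + 527) = (1386 - 962)/(-213 + 527) = 424/314 = 424*(1/314) = 212/157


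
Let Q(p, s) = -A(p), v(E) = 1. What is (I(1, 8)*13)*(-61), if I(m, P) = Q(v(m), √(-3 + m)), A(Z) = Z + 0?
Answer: 793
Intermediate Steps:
A(Z) = Z
Q(p, s) = -p
I(m, P) = -1 (I(m, P) = -1*1 = -1)
(I(1, 8)*13)*(-61) = -1*13*(-61) = -13*(-61) = 793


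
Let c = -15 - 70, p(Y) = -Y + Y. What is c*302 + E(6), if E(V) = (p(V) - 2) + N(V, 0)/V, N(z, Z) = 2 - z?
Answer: -77018/3 ≈ -25673.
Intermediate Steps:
p(Y) = 0
c = -85
E(V) = -2 + (2 - V)/V (E(V) = (0 - 2) + (2 - V)/V = -2 + (2 - V)/V)
c*302 + E(6) = -85*302 + (-3 + 2/6) = -25670 + (-3 + 2*(⅙)) = -25670 + (-3 + ⅓) = -25670 - 8/3 = -77018/3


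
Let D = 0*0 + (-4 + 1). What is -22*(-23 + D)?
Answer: 572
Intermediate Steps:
D = -3 (D = 0 - 3 = -3)
-22*(-23 + D) = -22*(-23 - 3) = -22*(-26) = 572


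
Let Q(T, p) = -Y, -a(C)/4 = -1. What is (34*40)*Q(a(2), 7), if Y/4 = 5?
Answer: -27200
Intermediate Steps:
Y = 20 (Y = 4*5 = 20)
a(C) = 4 (a(C) = -4*(-1) = 4)
Q(T, p) = -20 (Q(T, p) = -1*20 = -20)
(34*40)*Q(a(2), 7) = (34*40)*(-20) = 1360*(-20) = -27200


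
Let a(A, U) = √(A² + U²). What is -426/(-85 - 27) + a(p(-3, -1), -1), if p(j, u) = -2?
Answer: 213/56 + √5 ≈ 6.0396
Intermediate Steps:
-426/(-85 - 27) + a(p(-3, -1), -1) = -426/(-85 - 27) + √((-2)² + (-1)²) = -426/(-112) + √(4 + 1) = -426*(-1/112) + √5 = 213/56 + √5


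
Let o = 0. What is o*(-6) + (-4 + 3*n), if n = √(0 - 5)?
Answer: -4 + 3*I*√5 ≈ -4.0 + 6.7082*I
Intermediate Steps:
n = I*√5 (n = √(-5) = I*√5 ≈ 2.2361*I)
o*(-6) + (-4 + 3*n) = 0*(-6) + (-4 + 3*(I*√5)) = 0 + (-4 + 3*I*√5) = -4 + 3*I*√5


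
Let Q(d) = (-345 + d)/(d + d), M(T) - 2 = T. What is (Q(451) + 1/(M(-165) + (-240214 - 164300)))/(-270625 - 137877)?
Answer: -10723715/37277712549077 ≈ -2.8767e-7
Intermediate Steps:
M(T) = 2 + T
Q(d) = (-345 + d)/(2*d) (Q(d) = (-345 + d)/((2*d)) = (-345 + d)*(1/(2*d)) = (-345 + d)/(2*d))
(Q(451) + 1/(M(-165) + (-240214 - 164300)))/(-270625 - 137877) = ((1/2)*(-345 + 451)/451 + 1/((2 - 165) + (-240214 - 164300)))/(-270625 - 137877) = ((1/2)*(1/451)*106 + 1/(-163 - 404514))/(-408502) = (53/451 + 1/(-404677))*(-1/408502) = (53/451 - 1/404677)*(-1/408502) = (21447430/182509327)*(-1/408502) = -10723715/37277712549077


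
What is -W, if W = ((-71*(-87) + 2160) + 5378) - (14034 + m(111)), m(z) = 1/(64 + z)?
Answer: 55826/175 ≈ 319.01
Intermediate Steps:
W = -55826/175 (W = ((-71*(-87) + 2160) + 5378) - (14034 + 1/(64 + 111)) = ((6177 + 2160) + 5378) - (14034 + 1/175) = (8337 + 5378) - (14034 + 1/175) = 13715 - 1*2455951/175 = 13715 - 2455951/175 = -55826/175 ≈ -319.01)
-W = -1*(-55826/175) = 55826/175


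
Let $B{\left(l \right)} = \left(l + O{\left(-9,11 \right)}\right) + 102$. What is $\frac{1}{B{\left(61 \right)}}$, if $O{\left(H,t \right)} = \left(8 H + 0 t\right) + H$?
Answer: $\frac{1}{82} \approx 0.012195$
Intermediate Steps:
$O{\left(H,t \right)} = 9 H$ ($O{\left(H,t \right)} = \left(8 H + 0\right) + H = 8 H + H = 9 H$)
$B{\left(l \right)} = 21 + l$ ($B{\left(l \right)} = \left(l + 9 \left(-9\right)\right) + 102 = \left(l - 81\right) + 102 = \left(-81 + l\right) + 102 = 21 + l$)
$\frac{1}{B{\left(61 \right)}} = \frac{1}{21 + 61} = \frac{1}{82}$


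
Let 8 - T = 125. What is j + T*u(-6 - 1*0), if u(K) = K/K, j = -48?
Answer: -165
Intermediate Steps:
u(K) = 1
T = -117 (T = 8 - 1*125 = 8 - 125 = -117)
j + T*u(-6 - 1*0) = -48 - 117*1 = -48 - 117 = -165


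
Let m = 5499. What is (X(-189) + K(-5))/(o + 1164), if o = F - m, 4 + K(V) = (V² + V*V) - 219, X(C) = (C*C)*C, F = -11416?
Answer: 6751442/15751 ≈ 428.64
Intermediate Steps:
X(C) = C³ (X(C) = C²*C = C³)
K(V) = -223 + 2*V² (K(V) = -4 + ((V² + V*V) - 219) = -4 + ((V² + V²) - 219) = -4 + (2*V² - 219) = -4 + (-219 + 2*V²) = -223 + 2*V²)
o = -16915 (o = -11416 - 1*5499 = -11416 - 5499 = -16915)
(X(-189) + K(-5))/(o + 1164) = ((-189)³ + (-223 + 2*(-5)²))/(-16915 + 1164) = (-6751269 + (-223 + 2*25))/(-15751) = (-6751269 + (-223 + 50))*(-1/15751) = (-6751269 - 173)*(-1/15751) = -6751442*(-1/15751) = 6751442/15751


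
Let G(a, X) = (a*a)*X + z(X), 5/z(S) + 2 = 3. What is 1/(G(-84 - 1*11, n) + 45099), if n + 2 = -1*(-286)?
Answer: 1/2608204 ≈ 3.8341e-7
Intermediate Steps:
n = 284 (n = -2 - 1*(-286) = -2 + 286 = 284)
z(S) = 5 (z(S) = 5/(-2 + 3) = 5/1 = 5*1 = 5)
G(a, X) = 5 + X*a**2 (G(a, X) = (a*a)*X + 5 = a**2*X + 5 = X*a**2 + 5 = 5 + X*a**2)
1/(G(-84 - 1*11, n) + 45099) = 1/((5 + 284*(-84 - 1*11)**2) + 45099) = 1/((5 + 284*(-84 - 11)**2) + 45099) = 1/((5 + 284*(-95)**2) + 45099) = 1/((5 + 284*9025) + 45099) = 1/((5 + 2563100) + 45099) = 1/(2563105 + 45099) = 1/2608204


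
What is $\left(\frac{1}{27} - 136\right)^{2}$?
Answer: $\frac{13476241}{729} \approx 18486.0$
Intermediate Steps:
$\left(\frac{1}{27} - 136\right)^{2} = \left(- \frac{3671}{27}\right)^{2} = \frac{13476241}{729}$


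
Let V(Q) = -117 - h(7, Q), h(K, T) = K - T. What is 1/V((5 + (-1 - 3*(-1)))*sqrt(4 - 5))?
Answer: -124/15425 - 7*I/15425 ≈ -0.0080389 - 0.00045381*I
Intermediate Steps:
V(Q) = -124 + Q (V(Q) = -117 - (7 - Q) = -117 + (-7 + Q) = -124 + Q)
1/V((5 + (-1 - 3*(-1)))*sqrt(4 - 5)) = 1/(-124 + (5 + (-1 - 3*(-1)))*sqrt(4 - 5)) = 1/(-124 + (5 + (-1 + 3))*sqrt(-1)) = 1/(-124 + (5 + 2)*I) = 1/(-124 + 7*I) = (-124 - 7*I)/15425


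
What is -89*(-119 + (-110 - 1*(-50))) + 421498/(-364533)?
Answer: 5806953725/364533 ≈ 15930.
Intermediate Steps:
-89*(-119 + (-110 - 1*(-50))) + 421498/(-364533) = -89*(-119 + (-110 + 50)) + 421498*(-1/364533) = -89*(-119 - 60) - 421498/364533 = -89*(-179) - 421498/364533 = 15931 - 421498/364533 = 5806953725/364533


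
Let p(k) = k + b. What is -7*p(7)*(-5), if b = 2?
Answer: 315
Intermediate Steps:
p(k) = 2 + k (p(k) = k + 2 = 2 + k)
-7*p(7)*(-5) = -7*(2 + 7)*(-5) = -7*9*(-5) = -63*(-5) = 315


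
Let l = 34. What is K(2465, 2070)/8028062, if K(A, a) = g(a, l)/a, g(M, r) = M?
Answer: 1/8028062 ≈ 1.2456e-7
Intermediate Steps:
K(A, a) = 1 (K(A, a) = a/a = 1)
K(2465, 2070)/8028062 = 1/8028062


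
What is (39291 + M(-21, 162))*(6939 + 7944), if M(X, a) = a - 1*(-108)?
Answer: 588786363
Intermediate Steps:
M(X, a) = 108 + a (M(X, a) = a + 108 = 108 + a)
(39291 + M(-21, 162))*(6939 + 7944) = (39291 + (108 + 162))*(6939 + 7944) = (39291 + 270)*14883 = 39561*14883 = 588786363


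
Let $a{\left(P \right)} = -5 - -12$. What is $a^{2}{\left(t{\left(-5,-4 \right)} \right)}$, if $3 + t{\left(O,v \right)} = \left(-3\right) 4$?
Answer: $49$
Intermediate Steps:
$t{\left(O,v \right)} = -15$ ($t{\left(O,v \right)} = -3 - 12 = -15$)
$a{\left(P \right)} = 7$ ($a{\left(P \right)} = -5 + 12 = 7$)
$a^{2}{\left(t{\left(-5,-4 \right)} \right)} = 7^{2} = 49$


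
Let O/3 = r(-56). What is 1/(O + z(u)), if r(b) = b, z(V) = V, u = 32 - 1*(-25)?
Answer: -1/111 ≈ -0.0090090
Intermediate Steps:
u = 57 (u = 32 + 25 = 57)
O = -168 (O = 3*(-56) = -168)
1/(O + z(u)) = 1/(-168 + 57) = 1/(-111) = -1/111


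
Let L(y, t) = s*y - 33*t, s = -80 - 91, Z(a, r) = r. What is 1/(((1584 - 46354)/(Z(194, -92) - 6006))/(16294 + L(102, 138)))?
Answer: -17385398/22385 ≈ -776.65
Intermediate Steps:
s = -171
L(y, t) = -171*y - 33*t
1/(((1584 - 46354)/(Z(194, -92) - 6006))/(16294 + L(102, 138))) = 1/(((1584 - 46354)/(-92 - 6006))/(16294 + (-171*102 - 33*138))) = 1/((-44770/(-6098))/(16294 + (-17442 - 4554))) = 1/((-44770*(-1/6098))/(16294 - 21996)) = 1/((22385/3049)/(-5702)) = 1/((22385/3049)*(-1/5702)) = 1/(-22385/17385398) = -17385398/22385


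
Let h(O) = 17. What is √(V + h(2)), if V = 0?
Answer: √17 ≈ 4.1231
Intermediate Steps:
√(V + h(2)) = √(0 + 17) = √17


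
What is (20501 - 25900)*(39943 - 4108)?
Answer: -193473165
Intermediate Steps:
(20501 - 25900)*(39943 - 4108) = -5399*35835 = -193473165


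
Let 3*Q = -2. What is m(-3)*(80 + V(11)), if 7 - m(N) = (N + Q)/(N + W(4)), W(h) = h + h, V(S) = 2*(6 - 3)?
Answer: 9976/15 ≈ 665.07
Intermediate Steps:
V(S) = 6 (V(S) = 2*3 = 6)
Q = -⅔ (Q = (⅓)*(-2) = -⅔ ≈ -0.66667)
W(h) = 2*h
m(N) = 7 - (-⅔ + N)/(8 + N) (m(N) = 7 - (N - ⅔)/(N + 2*4) = 7 - (-⅔ + N)/(N + 8) = 7 - (-⅔ + N)/(8 + N))
m(-3)*(80 + V(11)) = (2*(85 + 9*(-3))/(3*(8 - 3)))*(80 + 6) = ((⅔)*(85 - 27)/5)*86 = ((⅔)*(⅕)*58)*86 = (116/15)*86 = 9976/15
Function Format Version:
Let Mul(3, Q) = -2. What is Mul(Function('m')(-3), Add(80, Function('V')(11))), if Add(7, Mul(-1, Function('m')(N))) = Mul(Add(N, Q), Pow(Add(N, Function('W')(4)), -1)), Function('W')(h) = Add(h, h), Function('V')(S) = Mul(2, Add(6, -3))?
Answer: Rational(9976, 15) ≈ 665.07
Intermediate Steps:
Function('V')(S) = 6 (Function('V')(S) = Mul(2, 3) = 6)
Q = Rational(-2, 3) (Q = Mul(Rational(1, 3), -2) = Rational(-2, 3) ≈ -0.66667)
Function('W')(h) = Mul(2, h)
Function('m')(N) = Add(7, Mul(-1, Pow(Add(8, N), -1), Add(Rational(-2, 3), N))) (Function('m')(N) = Add(7, Mul(-1, Mul(Add(N, Rational(-2, 3)), Pow(Add(N, Mul(2, 4)), -1)))) = Add(7, Mul(-1, Mul(Add(Rational(-2, 3), N), Pow(Add(N, 8), -1)))) = Add(7, Mul(-1, Mul(Add(Rational(-2, 3), N), Pow(Add(8, N), -1)))) = Add(7, Mul(-1, Mul(Pow(Add(8, N), -1), Add(Rational(-2, 3), N)))) = Add(7, Mul(-1, Pow(Add(8, N), -1), Add(Rational(-2, 3), N))))
Mul(Function('m')(-3), Add(80, Function('V')(11))) = Mul(Mul(Rational(2, 3), Pow(Add(8, -3), -1), Add(85, Mul(9, -3))), Add(80, 6)) = Mul(Mul(Rational(2, 3), Pow(5, -1), Add(85, -27)), 86) = Mul(Mul(Rational(2, 3), Rational(1, 5), 58), 86) = Mul(Rational(116, 15), 86) = Rational(9976, 15)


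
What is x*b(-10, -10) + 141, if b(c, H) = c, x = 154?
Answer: -1399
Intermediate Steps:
x*b(-10, -10) + 141 = 154*(-10) + 141 = -1540 + 141 = -1399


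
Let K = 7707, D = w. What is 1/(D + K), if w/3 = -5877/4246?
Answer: 4246/32706291 ≈ 0.00012982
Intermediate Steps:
w = -17631/4246 (w = 3*(-5877/4246) = -17631/4246 ≈ -4.1524)
D = -17631/4246 ≈ -4.1524
1/(D + K) = 1/(-17631/4246 + 7707) = 1/(32706291/4246) = 4246/32706291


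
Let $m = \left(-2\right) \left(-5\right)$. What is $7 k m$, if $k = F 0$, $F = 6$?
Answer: $0$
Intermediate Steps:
$m = 10$
$k = 0$ ($k = 6 \cdot 0 = 0$)
$7 k m = 7 \cdot 0 \cdot 10 = 0 \cdot 10 = 0$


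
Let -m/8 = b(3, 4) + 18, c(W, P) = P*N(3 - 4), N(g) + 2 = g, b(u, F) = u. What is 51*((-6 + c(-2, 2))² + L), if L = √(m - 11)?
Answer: 7344 + 51*I*√179 ≈ 7344.0 + 682.33*I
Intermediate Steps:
N(g) = -2 + g
c(W, P) = -3*P (c(W, P) = P*(-2 + (3 - 4)) = P*(-2 - 1) = P*(-3) = -3*P)
m = -168 (m = -8*(3 + 18) = -8*21 = -168)
L = I*√179 (L = √(-168 - 11) = √(-179) = I*√179 ≈ 13.379*I)
51*((-6 + c(-2, 2))² + L) = 51*((-6 - 3*2)² + I*√179) = 51*((-6 - 6)² + I*√179) = 51*((-12)² + I*√179) = 51*(144 + I*√179) = 7344 + 51*I*√179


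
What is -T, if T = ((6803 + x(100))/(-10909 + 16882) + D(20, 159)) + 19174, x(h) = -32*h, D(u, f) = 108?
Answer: -38391663/1991 ≈ -19283.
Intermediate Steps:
T = 38391663/1991 (T = ((6803 - 32*100)/(-10909 + 16882) + 108) + 19174 = ((6803 - 3200)/5973 + 108) + 19174 = (3603*(1/5973) + 108) + 19174 = (1201/1991 + 108) + 19174 = 216229/1991 + 19174 = 38391663/1991 ≈ 19283.)
-T = -1*38391663/1991 = -38391663/1991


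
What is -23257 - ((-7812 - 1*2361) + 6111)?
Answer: -19195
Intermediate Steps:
-23257 - ((-7812 - 1*2361) + 6111) = -23257 - ((-7812 - 2361) + 6111) = -23257 - (-10173 + 6111) = -23257 - 1*(-4062) = -23257 + 4062 = -19195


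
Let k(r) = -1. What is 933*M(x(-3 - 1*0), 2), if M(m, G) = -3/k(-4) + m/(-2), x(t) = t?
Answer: 8397/2 ≈ 4198.5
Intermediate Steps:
M(m, G) = 3 - m/2 (M(m, G) = -3/(-1) + m/(-2) = -3*(-1) + m*(-½) = 3 - m/2)
933*M(x(-3 - 1*0), 2) = 933*(3 - (-3 - 1*0)/2) = 933*(3 - (-3 + 0)/2) = 933*(3 - ½*(-3)) = 933*(3 + 3/2) = 933*(9/2) = 8397/2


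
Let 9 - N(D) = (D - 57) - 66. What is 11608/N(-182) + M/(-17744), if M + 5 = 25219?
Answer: 49513789/1392904 ≈ 35.547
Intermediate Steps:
N(D) = 132 - D (N(D) = 9 - ((D - 57) - 66) = 9 - ((-57 + D) - 66) = 9 - (-123 + D) = 9 + (123 - D) = 132 - D)
M = 25214 (M = -5 + 25219 = 25214)
11608/N(-182) + M/(-17744) = 11608/(132 - 1*(-182)) + 25214/(-17744) = 11608/(132 + 182) + 25214*(-1/17744) = 11608/314 - 12607/8872 = 11608*(1/314) - 12607/8872 = 5804/157 - 12607/8872 = 49513789/1392904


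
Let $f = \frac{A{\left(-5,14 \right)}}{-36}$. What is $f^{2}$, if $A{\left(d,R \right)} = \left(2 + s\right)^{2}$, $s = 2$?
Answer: $\frac{16}{81} \approx 0.19753$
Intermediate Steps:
$A{\left(d,R \right)} = 16$ ($A{\left(d,R \right)} = \left(2 + 2\right)^{2} = 4^{2} = 16$)
$f = - \frac{4}{9}$ ($f = \frac{16}{-36} = 16 \left(- \frac{1}{36}\right) = - \frac{4}{9} \approx -0.44444$)
$f^{2} = \left(- \frac{4}{9}\right)^{2} = \frac{16}{81}$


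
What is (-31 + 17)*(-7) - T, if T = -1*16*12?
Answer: 290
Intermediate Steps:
T = -192 (T = -16*12 = -192)
(-31 + 17)*(-7) - T = (-31 + 17)*(-7) - 1*(-192) = -14*(-7) + 192 = 98 + 192 = 290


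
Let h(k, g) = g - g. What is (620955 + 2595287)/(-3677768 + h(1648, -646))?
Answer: -1608121/1838884 ≈ -0.87451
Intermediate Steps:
h(k, g) = 0
(620955 + 2595287)/(-3677768 + h(1648, -646)) = (620955 + 2595287)/(-3677768 + 0) = 3216242/(-3677768) = 3216242*(-1/3677768) = -1608121/1838884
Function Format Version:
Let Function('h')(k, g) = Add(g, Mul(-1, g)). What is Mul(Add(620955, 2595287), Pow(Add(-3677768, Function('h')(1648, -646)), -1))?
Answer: Rational(-1608121, 1838884) ≈ -0.87451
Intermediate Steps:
Function('h')(k, g) = 0
Mul(Add(620955, 2595287), Pow(Add(-3677768, Function('h')(1648, -646)), -1)) = Mul(Add(620955, 2595287), Pow(Add(-3677768, 0), -1)) = Mul(3216242, Pow(-3677768, -1)) = Mul(3216242, Rational(-1, 3677768)) = Rational(-1608121, 1838884)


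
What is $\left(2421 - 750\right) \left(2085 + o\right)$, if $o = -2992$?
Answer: $-1515597$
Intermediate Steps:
$\left(2421 - 750\right) \left(2085 + o\right) = \left(2421 - 750\right) \left(2085 - 2992\right) = 1671 \left(-907\right) = -1515597$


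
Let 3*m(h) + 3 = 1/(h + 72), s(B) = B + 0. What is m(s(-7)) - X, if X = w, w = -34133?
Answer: 6655741/195 ≈ 34132.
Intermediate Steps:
s(B) = B
m(h) = -1 + 1/(3*(72 + h)) (m(h) = -1 + 1/(3*(h + 72)) = -1 + 1/(3*(72 + h)))
X = -34133
m(s(-7)) - X = (-215/3 - 1*(-7))/(72 - 7) - 1*(-34133) = (-215/3 + 7)/65 + 34133 = (1/65)*(-194/3) + 34133 = -194/195 + 34133 = 6655741/195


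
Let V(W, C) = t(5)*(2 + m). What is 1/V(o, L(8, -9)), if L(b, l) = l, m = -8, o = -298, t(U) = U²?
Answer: -1/150 ≈ -0.0066667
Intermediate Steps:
V(W, C) = -150 (V(W, C) = 5²*(2 - 8) = 25*(-6) = -150)
1/V(o, L(8, -9)) = 1/(-150) = -1/150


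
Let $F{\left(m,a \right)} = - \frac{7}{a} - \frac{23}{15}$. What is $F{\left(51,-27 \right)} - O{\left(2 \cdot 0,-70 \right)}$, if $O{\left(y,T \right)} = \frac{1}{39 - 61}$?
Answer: $- \frac{3649}{2970} \approx -1.2286$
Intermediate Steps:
$F{\left(m,a \right)} = - \frac{23}{15} - \frac{7}{a}$ ($F{\left(m,a \right)} = - \frac{7}{a} - \frac{23}{15} = - \frac{23}{15} - \frac{7}{a}$)
$O{\left(y,T \right)} = - \frac{1}{22}$ ($O{\left(y,T \right)} = \frac{1}{-22} = - \frac{1}{22}$)
$F{\left(51,-27 \right)} - O{\left(2 \cdot 0,-70 \right)} = \left(- \frac{23}{15} - \frac{7}{-27}\right) - - \frac{1}{22} = \left(- \frac{23}{15} - - \frac{7}{27}\right) + \frac{1}{22} = \left(- \frac{23}{15} + \frac{7}{27}\right) + \frac{1}{22} = - \frac{172}{135} + \frac{1}{22} = - \frac{3649}{2970}$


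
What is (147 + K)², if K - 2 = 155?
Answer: 92416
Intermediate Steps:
K = 157 (K = 2 + 155 = 157)
(147 + K)² = (147 + 157)² = 304² = 92416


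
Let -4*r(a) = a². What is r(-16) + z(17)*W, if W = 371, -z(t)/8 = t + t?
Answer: -100976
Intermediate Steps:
z(t) = -16*t (z(t) = -8*(t + t) = -16*t)
r(a) = -a²/4
r(-16) + z(17)*W = -¼*(-16)² - 16*17*371 = -¼*256 - 272*371 = -64 - 100912 = -100976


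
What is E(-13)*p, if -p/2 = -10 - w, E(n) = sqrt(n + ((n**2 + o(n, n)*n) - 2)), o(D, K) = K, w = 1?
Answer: 22*sqrt(323) ≈ 395.39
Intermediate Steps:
E(n) = sqrt(-2 + n + 2*n**2) (E(n) = sqrt(n + ((n**2 + n*n) - 2)) = sqrt(n + ((n**2 + n**2) - 2)) = sqrt(n + (2*n**2 - 2)) = sqrt(n + (-2 + 2*n**2)) = sqrt(-2 + n + 2*n**2))
p = 22 (p = -2*(-10 - 1*1) = -2*(-10 - 1) = -2*(-11) = 22)
E(-13)*p = sqrt(-2 - 13 + 2*(-13)**2)*22 = sqrt(-2 - 13 + 2*169)*22 = sqrt(-2 - 13 + 338)*22 = sqrt(323)*22 = 22*sqrt(323)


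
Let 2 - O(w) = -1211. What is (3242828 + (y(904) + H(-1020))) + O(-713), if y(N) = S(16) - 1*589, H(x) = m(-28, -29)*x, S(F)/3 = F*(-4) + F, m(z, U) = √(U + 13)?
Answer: 3243308 - 4080*I ≈ 3.2433e+6 - 4080.0*I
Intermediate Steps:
m(z, U) = √(13 + U)
O(w) = 1213 (O(w) = 2 - 1*(-1211) = 2 + 1211 = 1213)
S(F) = -9*F (S(F) = 3*(F*(-4) + F) = 3*(-4*F + F) = 3*(-3*F) = -9*F)
H(x) = 4*I*x (H(x) = √(13 - 29)*x = √(-16)*x = (4*I)*x = 4*I*x)
y(N) = -733 (y(N) = -9*16 - 1*589 = -144 - 589 = -733)
(3242828 + (y(904) + H(-1020))) + O(-713) = (3242828 + (-733 + 4*I*(-1020))) + 1213 = (3242828 + (-733 - 4080*I)) + 1213 = (3242095 - 4080*I) + 1213 = 3243308 - 4080*I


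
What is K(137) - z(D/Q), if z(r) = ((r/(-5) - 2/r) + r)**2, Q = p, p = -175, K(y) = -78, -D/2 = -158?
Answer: -1492989223569/19113062500 ≈ -78.114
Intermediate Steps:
D = 316 (D = -2*(-158) = 316)
Q = -175
z(r) = (-2/r + 4*r/5)**2 (z(r) = ((r*(-1/5) - 2/r) + r)**2 = ((-r/5 - 2/r) + r)**2 = ((-2/r - r/5) + r)**2 = (-2/r + 4*r/5)**2)
K(137) - z(D/Q) = -78 - 4*(-5 + 2*(316/(-175))**2)**2/(25*(316/(-175))**2) = -78 - 4*(-5 + 2*(316*(-1/175))**2)**2/(25*(316*(-1/175))**2) = -78 - 4*(-5 + 2*(-316/175)**2)**2/(25*(-316/175)**2) = -78 - 4*30625*(-5 + 2*(99856/30625))**2/(25*99856) = -78 - 4*30625*(-5 + 199712/30625)**2/(25*99856) = -78 - 4*30625*(46587/30625)**2/(25*99856) = -78 - 4*30625*2170348569/(25*99856*937890625) = -78 - 1*2170348569/19113062500 = -78 - 2170348569/19113062500 = -1492989223569/19113062500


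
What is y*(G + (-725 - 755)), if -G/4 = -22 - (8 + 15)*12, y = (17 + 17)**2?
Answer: -332928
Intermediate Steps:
y = 1156 (y = 34**2 = 1156)
G = 1192 (G = -4*(-22 - (8 + 15)*12) = -4*(-22 - 23*12) = -4*(-22 - 1*276) = -4*(-22 - 276) = -4*(-298) = 1192)
y*(G + (-725 - 755)) = 1156*(1192 + (-725 - 755)) = 1156*(1192 - 1480) = 1156*(-288) = -332928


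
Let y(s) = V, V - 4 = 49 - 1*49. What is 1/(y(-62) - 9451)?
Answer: -1/9447 ≈ -0.00010585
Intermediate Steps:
V = 4 (V = 4 + (49 - 1*49) = 4 + (49 - 49) = 4 + 0 = 4)
y(s) = 4
1/(y(-62) - 9451) = 1/(4 - 9451) = 1/(-9447) = -1/9447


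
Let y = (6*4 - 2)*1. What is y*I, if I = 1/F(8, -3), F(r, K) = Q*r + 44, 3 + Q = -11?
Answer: -11/34 ≈ -0.32353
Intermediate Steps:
Q = -14 (Q = -3 - 11 = -14)
F(r, K) = 44 - 14*r (F(r, K) = -14*r + 44 = 44 - 14*r)
I = -1/68 (I = 1/(44 - 14*8) = 1/(44 - 112) = 1/(-68) = -1/68 ≈ -0.014706)
y = 22 (y = (24 - 2)*1 = 22*1 = 22)
y*I = 22*(-1/68) = -11/34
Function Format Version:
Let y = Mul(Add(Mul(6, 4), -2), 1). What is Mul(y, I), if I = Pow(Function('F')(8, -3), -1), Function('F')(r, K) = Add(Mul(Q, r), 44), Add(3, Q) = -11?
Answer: Rational(-11, 34) ≈ -0.32353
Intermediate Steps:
Q = -14 (Q = Add(-3, -11) = -14)
Function('F')(r, K) = Add(44, Mul(-14, r)) (Function('F')(r, K) = Add(Mul(-14, r), 44) = Add(44, Mul(-14, r)))
I = Rational(-1, 68) (I = Pow(Add(44, Mul(-14, 8)), -1) = Pow(Add(44, -112), -1) = Pow(-68, -1) = Rational(-1, 68) ≈ -0.014706)
y = 22 (y = Mul(Add(24, -2), 1) = Mul(22, 1) = 22)
Mul(y, I) = Mul(22, Rational(-1, 68)) = Rational(-11, 34)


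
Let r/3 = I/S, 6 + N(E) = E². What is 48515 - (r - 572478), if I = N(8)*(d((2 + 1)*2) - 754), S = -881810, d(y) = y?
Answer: 273798853589/440905 ≈ 6.2099e+5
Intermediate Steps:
N(E) = -6 + E²
I = -43384 (I = (-6 + 8²)*((2 + 1)*2 - 754) = (-6 + 64)*(3*2 - 754) = 58*(6 - 754) = 58*(-748) = -43384)
r = 65076/440905 (r = 3*(-43384/(-881810)) = 3*(-43384*(-1/881810)) = 3*(21692/440905) = 65076/440905 ≈ 0.14760)
48515 - (r - 572478) = 48515 - (65076/440905 - 572478) = 48515 - 1*(-252408347514/440905) = 48515 + 252408347514/440905 = 273798853589/440905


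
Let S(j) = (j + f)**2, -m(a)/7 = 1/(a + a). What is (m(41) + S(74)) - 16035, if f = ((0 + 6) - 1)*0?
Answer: -865845/82 ≈ -10559.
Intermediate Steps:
f = 0 (f = (6 - 1)*0 = 5*0 = 0)
m(a) = -7/(2*a) (m(a) = -7/(a + a) = -7*1/(2*a) = -7/(2*a))
S(j) = j**2 (S(j) = (j + 0)**2 = j**2)
(m(41) + S(74)) - 16035 = (-7/2/41 + 74**2) - 16035 = (-7/2*1/41 + 5476) - 16035 = (-7/82 + 5476) - 16035 = 449025/82 - 16035 = -865845/82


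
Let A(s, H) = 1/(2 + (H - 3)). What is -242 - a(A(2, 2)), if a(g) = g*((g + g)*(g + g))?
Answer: -246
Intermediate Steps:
A(s, H) = 1/(-1 + H) (A(s, H) = 1/(2 + (-3 + H)) = 1/(-1 + H))
a(g) = 4*g³ (a(g) = g*((2*g)*(2*g)) = g*(4*g²) = 4*g³)
-242 - a(A(2, 2)) = -242 - 4*(1/(-1 + 2))³ = -242 - 4*(1/1)³ = -242 - 4*1³ = -242 - 4 = -246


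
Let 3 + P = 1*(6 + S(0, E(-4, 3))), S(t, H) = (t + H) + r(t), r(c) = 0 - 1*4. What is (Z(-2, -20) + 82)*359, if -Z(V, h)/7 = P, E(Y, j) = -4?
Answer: 42003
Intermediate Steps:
r(c) = -4 (r(c) = 0 - 4 = -4)
S(t, H) = -4 + H + t (S(t, H) = (t + H) - 4 = (H + t) - 4 = -4 + H + t)
P = -5 (P = -3 + 1*(6 + (-4 - 4 + 0)) = -3 + 1*(6 - 8) = -3 + 1*(-2) = -3 - 2 = -5)
Z(V, h) = 35 (Z(V, h) = -7*(-5) = 35)
(Z(-2, -20) + 82)*359 = (35 + 82)*359 = 117*359 = 42003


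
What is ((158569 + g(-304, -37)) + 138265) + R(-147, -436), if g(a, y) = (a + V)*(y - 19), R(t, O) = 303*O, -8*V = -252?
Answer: 179986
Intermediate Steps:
V = 63/2 (V = -⅛*(-252) = 63/2 ≈ 31.500)
g(a, y) = (-19 + y)*(63/2 + a) (g(a, y) = (a + 63/2)*(y - 19) = (63/2 + a)*(-19 + y) = (-19 + y)*(63/2 + a))
((158569 + g(-304, -37)) + 138265) + R(-147, -436) = ((158569 + (-1197/2 - 19*(-304) + (63/2)*(-37) - 304*(-37))) + 138265) + 303*(-436) = ((158569 + (-1197/2 + 5776 - 2331/2 + 11248)) + 138265) - 132108 = ((158569 + 15260) + 138265) - 132108 = (173829 + 138265) - 132108 = 312094 - 132108 = 179986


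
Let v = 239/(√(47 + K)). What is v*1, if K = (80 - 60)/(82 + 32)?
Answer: 239*√153273/2689 ≈ 34.797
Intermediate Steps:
K = 10/57 (K = 20/114 = 20*(1/114) = 10/57 ≈ 0.17544)
v = 239*√153273/2689 (v = 239/(√(47 + 10/57)) = 239/(√(2689/57)) = 239/((√153273/57)) = 239*(√153273/2689) = 239*√153273/2689 ≈ 34.797)
v*1 = (239*√153273/2689)*1 = 239*√153273/2689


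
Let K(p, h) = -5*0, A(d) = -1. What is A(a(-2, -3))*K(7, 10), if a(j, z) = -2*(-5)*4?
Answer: 0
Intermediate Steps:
a(j, z) = 40 (a(j, z) = 10*4 = 40)
K(p, h) = 0
A(a(-2, -3))*K(7, 10) = -1*0 = 0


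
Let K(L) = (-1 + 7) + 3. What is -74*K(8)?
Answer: -666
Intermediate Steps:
K(L) = 9 (K(L) = 6 + 3 = 9)
-74*K(8) = -74*9 = -666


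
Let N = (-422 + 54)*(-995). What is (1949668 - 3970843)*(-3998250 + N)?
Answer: 7341089505750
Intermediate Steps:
N = 366160 (N = -368*(-995) = 366160)
(1949668 - 3970843)*(-3998250 + N) = (1949668 - 3970843)*(-3998250 + 366160) = -2021175*(-3632090) = 7341089505750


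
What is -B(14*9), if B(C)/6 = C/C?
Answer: -6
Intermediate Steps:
B(C) = 6 (B(C) = 6*(C/C) = 6*1 = 6)
-B(14*9) = -1*6 = -6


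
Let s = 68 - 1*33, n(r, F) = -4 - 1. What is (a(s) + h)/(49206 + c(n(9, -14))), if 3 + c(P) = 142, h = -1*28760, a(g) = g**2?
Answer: -5507/9869 ≈ -0.55801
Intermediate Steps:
n(r, F) = -5
s = 35 (s = 68 - 33 = 35)
h = -28760
c(P) = 139 (c(P) = -3 + 142 = 139)
(a(s) + h)/(49206 + c(n(9, -14))) = (35**2 - 28760)/(49206 + 139) = (1225 - 28760)/49345 = -27535*1/49345 = -5507/9869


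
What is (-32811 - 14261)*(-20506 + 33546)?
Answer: -613818880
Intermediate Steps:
(-32811 - 14261)*(-20506 + 33546) = -47072*13040 = -613818880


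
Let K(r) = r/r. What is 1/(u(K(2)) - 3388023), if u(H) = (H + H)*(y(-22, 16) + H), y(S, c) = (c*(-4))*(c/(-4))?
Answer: -1/3387509 ≈ -2.9520e-7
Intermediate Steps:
y(S, c) = c**2 (y(S, c) = (-4*c)*(c*(-1/4)) = (-4*c)*(-c/4) = c**2)
K(r) = 1
u(H) = 2*H*(256 + H) (u(H) = (H + H)*(16**2 + H) = (2*H)*(256 + H) = 2*H*(256 + H))
1/(u(K(2)) - 3388023) = 1/(2*1*(256 + 1) - 3388023) = 1/(2*1*257 - 3388023) = 1/(514 - 3388023) = 1/(-3387509) = -1/3387509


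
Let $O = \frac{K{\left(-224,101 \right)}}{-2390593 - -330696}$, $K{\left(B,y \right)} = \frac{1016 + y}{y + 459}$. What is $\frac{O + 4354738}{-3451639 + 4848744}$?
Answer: $\frac{5023374575511043}{1611619742983600} \approx 3.117$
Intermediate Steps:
$K{\left(B,y \right)} = \frac{1016 + y}{459 + y}$
$O = - \frac{1117}{1153542320}$ ($O = \frac{\frac{1}{459 + 101} \left(1016 + 101\right)}{-2390593 - -330696} = \frac{\frac{1}{560} \cdot 1117}{-2390593 + 330696} = \frac{\frac{1}{560} \cdot 1117}{-2059897} = \frac{1117}{560} \left(- \frac{1}{2059897}\right) = - \frac{1117}{1153542320} \approx -9.6832 \cdot 10^{-7}$)
$\frac{O + 4354738}{-3451639 + 4848744} = \frac{- \frac{1117}{1153542320} + 4354738}{-3451639 + 4848744} = \frac{5023374575511043}{1153542320 \cdot 1397105} = \frac{5023374575511043}{1153542320} \cdot \frac{1}{1397105} = \frac{5023374575511043}{1611619742983600}$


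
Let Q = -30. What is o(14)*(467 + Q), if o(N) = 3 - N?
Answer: -4807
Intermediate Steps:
o(14)*(467 + Q) = (3 - 1*14)*(467 - 30) = (3 - 14)*437 = -11*437 = -4807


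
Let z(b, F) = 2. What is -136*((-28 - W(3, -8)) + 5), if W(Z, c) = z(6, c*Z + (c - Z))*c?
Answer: 952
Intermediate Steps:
W(Z, c) = 2*c
-136*((-28 - W(3, -8)) + 5) = -136*((-28 - 2*(-8)) + 5) = -136*((-28 - 1*(-16)) + 5) = -136*((-28 + 16) + 5) = -136*(-12 + 5) = -136*(-7) = 952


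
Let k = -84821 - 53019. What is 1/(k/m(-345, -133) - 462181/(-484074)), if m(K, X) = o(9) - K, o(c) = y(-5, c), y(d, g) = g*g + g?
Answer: -14038146/4434914095 ≈ -0.0031654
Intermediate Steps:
y(d, g) = g + g² (y(d, g) = g² + g = g + g²)
k = -137840
o(c) = c*(1 + c)
m(K, X) = 90 - K (m(K, X) = 9*(1 + 9) - K = 9*10 - K = 90 - K)
1/(k/m(-345, -133) - 462181/(-484074)) = 1/(-137840/(90 - 1*(-345)) - 462181/(-484074)) = 1/(-137840/(90 + 345) - 462181*(-1/484074)) = 1/(-137840/435 + 462181/484074) = 1/(-137840*1/435 + 462181/484074) = 1/(-27568/87 + 462181/484074) = 1/(-4434914095/14038146) = -14038146/4434914095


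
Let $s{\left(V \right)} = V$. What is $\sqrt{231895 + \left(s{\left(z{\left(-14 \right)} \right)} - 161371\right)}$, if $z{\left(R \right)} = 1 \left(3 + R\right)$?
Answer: $\sqrt{70513} \approx 265.54$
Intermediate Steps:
$z{\left(R \right)} = 3 + R$
$\sqrt{231895 + \left(s{\left(z{\left(-14 \right)} \right)} - 161371\right)} = \sqrt{231895 + \left(\left(3 - 14\right) - 161371\right)} = \sqrt{231895 - 161382} = \sqrt{70513}$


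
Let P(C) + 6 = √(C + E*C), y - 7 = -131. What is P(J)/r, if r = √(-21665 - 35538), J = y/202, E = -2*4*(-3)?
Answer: 5*√358205186/5777503 + 6*I*√57203/57203 ≈ 0.016379 + 0.025087*I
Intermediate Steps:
y = -124 (y = 7 - 131 = -124)
E = 24 (E = -8*(-3) = 24)
J = -62/101 (J = -124/202 = -124*1/202 = -62/101 ≈ -0.61386)
P(C) = -6 + 5*√C (P(C) = -6 + √(C + 24*C) = -6 + √(25*C) = -6 + 5*√C)
r = I*√57203 (r = √(-57203) = I*√57203 ≈ 239.17*I)
P(J)/r = (-6 + 5*√(-62/101))/((I*√57203)) = (-6 + 5*(I*√6262/101))*(-I*√57203/57203) = (-6 + 5*I*√6262/101)*(-I*√57203/57203) = -I*√57203*(-6 + 5*I*√6262/101)/57203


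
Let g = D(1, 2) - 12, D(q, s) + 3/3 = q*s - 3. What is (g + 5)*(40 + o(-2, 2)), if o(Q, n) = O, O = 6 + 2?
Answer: -432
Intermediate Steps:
O = 8
o(Q, n) = 8
D(q, s) = -4 + q*s (D(q, s) = -1 + (q*s - 3) = -1 + (-3 + q*s) = -4 + q*s)
g = -14 (g = (-4 + 1*2) - 12 = (-4 + 2) - 12 = -2 - 12 = -14)
(g + 5)*(40 + o(-2, 2)) = (-14 + 5)*(40 + 8) = -9*48 = -432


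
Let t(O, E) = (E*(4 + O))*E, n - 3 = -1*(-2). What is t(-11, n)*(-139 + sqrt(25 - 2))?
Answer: 24325 - 175*sqrt(23) ≈ 23486.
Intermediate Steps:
n = 5 (n = 3 - 1*(-2) = 3 + 2 = 5)
t(O, E) = E**2*(4 + O)
t(-11, n)*(-139 + sqrt(25 - 2)) = (5**2*(4 - 11))*(-139 + sqrt(25 - 2)) = (25*(-7))*(-139 + sqrt(23)) = -175*(-139 + sqrt(23)) = 24325 - 175*sqrt(23)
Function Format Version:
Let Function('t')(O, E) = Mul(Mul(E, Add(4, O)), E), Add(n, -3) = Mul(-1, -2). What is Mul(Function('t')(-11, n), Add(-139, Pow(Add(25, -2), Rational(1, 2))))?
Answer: Add(24325, Mul(-175, Pow(23, Rational(1, 2)))) ≈ 23486.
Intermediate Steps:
n = 5 (n = Add(3, Mul(-1, -2)) = Add(3, 2) = 5)
Function('t')(O, E) = Mul(Pow(E, 2), Add(4, O))
Mul(Function('t')(-11, n), Add(-139, Pow(Add(25, -2), Rational(1, 2)))) = Mul(Mul(Pow(5, 2), Add(4, -11)), Add(-139, Pow(Add(25, -2), Rational(1, 2)))) = Mul(Mul(25, -7), Add(-139, Pow(23, Rational(1, 2)))) = Mul(-175, Add(-139, Pow(23, Rational(1, 2)))) = Add(24325, Mul(-175, Pow(23, Rational(1, 2))))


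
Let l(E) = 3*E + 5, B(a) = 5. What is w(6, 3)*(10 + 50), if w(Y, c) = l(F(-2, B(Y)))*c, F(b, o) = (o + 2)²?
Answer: 27360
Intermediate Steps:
F(b, o) = (2 + o)²
l(E) = 5 + 3*E
w(Y, c) = 152*c (w(Y, c) = (5 + 3*(2 + 5)²)*c = (5 + 3*7²)*c = (5 + 3*49)*c = (5 + 147)*c = 152*c)
w(6, 3)*(10 + 50) = (152*3)*(10 + 50) = 456*60 = 27360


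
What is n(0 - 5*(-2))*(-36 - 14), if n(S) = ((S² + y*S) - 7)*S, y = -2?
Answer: -36500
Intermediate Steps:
n(S) = S*(-7 + S² - 2*S) (n(S) = ((S² - 2*S) - 7)*S = (-7 + S² - 2*S)*S = S*(-7 + S² - 2*S))
n(0 - 5*(-2))*(-36 - 14) = ((0 - 5*(-2))*(-7 + (0 - 5*(-2))² - 2*(0 - 5*(-2))))*(-36 - 14) = ((0 + 10)*(-7 + (0 + 10)² - 2*(0 + 10)))*(-50) = (10*(-7 + 10² - 2*10))*(-50) = (10*(-7 + 100 - 20))*(-50) = (10*73)*(-50) = 730*(-50) = -36500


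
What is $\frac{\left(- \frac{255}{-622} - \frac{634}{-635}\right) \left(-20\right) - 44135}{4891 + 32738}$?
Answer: $- \frac{581437547}{495410871} \approx -1.1736$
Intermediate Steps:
$\frac{\left(- \frac{255}{-622} - \frac{634}{-635}\right) \left(-20\right) - 44135}{4891 + 32738} = \frac{\left(\left(-255\right) \left(- \frac{1}{622}\right) - - \frac{634}{635}\right) \left(-20\right) - 44135}{37629} = \left(\left(\frac{255}{622} + \frac{634}{635}\right) \left(-20\right) - 44135\right) \frac{1}{37629} = \left(\frac{556273}{394970} \left(-20\right) - 44135\right) \frac{1}{37629} = \left(- \frac{1112546}{39497} - 44135\right) \frac{1}{37629} = \left(- \frac{1744312641}{39497}\right) \frac{1}{37629} = - \frac{581437547}{495410871}$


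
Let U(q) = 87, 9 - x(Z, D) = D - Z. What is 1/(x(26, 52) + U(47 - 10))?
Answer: 1/70 ≈ 0.014286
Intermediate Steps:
x(Z, D) = 9 + Z - D (x(Z, D) = 9 - (D - Z) = 9 + (Z - D) = 9 + Z - D)
1/(x(26, 52) + U(47 - 10)) = 1/((9 + 26 - 1*52) + 87) = 1/((9 + 26 - 52) + 87) = 1/(-17 + 87) = 1/70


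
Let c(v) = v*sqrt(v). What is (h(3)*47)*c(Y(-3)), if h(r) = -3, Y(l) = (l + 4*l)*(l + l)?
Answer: -38070*sqrt(10) ≈ -1.2039e+5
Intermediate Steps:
Y(l) = 10*l**2 (Y(l) = (5*l)*(2*l) = 10*l**2)
c(v) = v**(3/2)
(h(3)*47)*c(Y(-3)) = (-3*47)*(10*(-3)**2)**(3/2) = -141*270*sqrt(10) = -38070*sqrt(10)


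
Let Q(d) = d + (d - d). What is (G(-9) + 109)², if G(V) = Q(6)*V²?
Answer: 354025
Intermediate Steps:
Q(d) = d (Q(d) = d + 0 = d)
G(V) = 6*V²
(G(-9) + 109)² = (6*(-9)² + 109)² = (6*81 + 109)² = (486 + 109)² = 595² = 354025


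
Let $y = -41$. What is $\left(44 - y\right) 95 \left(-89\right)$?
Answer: $-718675$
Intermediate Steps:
$\left(44 - y\right) 95 \left(-89\right) = \left(44 - -41\right) 95 \left(-89\right) = \left(44 + 41\right) 95 \left(-89\right) = 85 \cdot 95 \left(-89\right) = 8075 \left(-89\right) = -718675$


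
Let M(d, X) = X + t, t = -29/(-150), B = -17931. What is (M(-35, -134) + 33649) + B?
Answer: 2337629/150 ≈ 15584.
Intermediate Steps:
t = 29/150 (t = -29*(-1/150) = 29/150 ≈ 0.19333)
M(d, X) = 29/150 + X (M(d, X) = X + 29/150 = 29/150 + X)
(M(-35, -134) + 33649) + B = ((29/150 - 134) + 33649) - 17931 = (-20071/150 + 33649) - 17931 = 5027279/150 - 17931 = 2337629/150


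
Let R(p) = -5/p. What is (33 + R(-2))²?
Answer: 5041/4 ≈ 1260.3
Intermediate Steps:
(33 + R(-2))² = (33 - 5/(-2))² = (33 - 5*(-½))² = (33 + 5/2)² = (71/2)² = 5041/4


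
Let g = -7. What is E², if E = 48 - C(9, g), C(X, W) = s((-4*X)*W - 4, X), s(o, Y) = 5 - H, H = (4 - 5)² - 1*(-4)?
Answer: 2304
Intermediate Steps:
H = 5 (H = (-1)² + 4 = 1 + 4 = 5)
s(o, Y) = 0 (s(o, Y) = 5 - 1*5 = 5 - 5 = 0)
C(X, W) = 0
E = 48 (E = 48 - 1*0 = 48 + 0 = 48)
E² = 48² = 2304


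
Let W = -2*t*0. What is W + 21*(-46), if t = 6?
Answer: -966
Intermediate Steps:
W = 0 (W = -2*6*0 = -12*0 = 0)
W + 21*(-46) = 0 + 21*(-46) = 0 - 966 = -966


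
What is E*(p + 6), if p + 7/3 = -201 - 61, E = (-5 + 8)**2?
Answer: -2325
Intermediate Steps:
E = 9 (E = 3**2 = 9)
p = -793/3 (p = -7/3 + (-201 - 61) = -7/3 - 262 = -793/3 ≈ -264.33)
E*(p + 6) = 9*(-793/3 + 6) = 9*(-775/3) = -2325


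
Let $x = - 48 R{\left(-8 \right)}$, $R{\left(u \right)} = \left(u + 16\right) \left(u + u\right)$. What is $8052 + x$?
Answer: $14196$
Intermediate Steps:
$R{\left(u \right)} = 2 u \left(16 + u\right)$ ($R{\left(u \right)} = \left(16 + u\right) 2 u = 2 u \left(16 + u\right)$)
$x = 6144$ ($x = - 48 \cdot 2 \left(-8\right) \left(16 - 8\right) = - 48 \cdot 2 \left(-8\right) 8 = \left(-48\right) \left(-128\right) = 6144$)
$8052 + x = 8052 + 6144 = 14196$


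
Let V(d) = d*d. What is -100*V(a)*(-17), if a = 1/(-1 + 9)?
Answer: 425/16 ≈ 26.563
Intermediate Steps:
a = ⅛ (a = 1/8 = ⅛ ≈ 0.12500)
V(d) = d²
-100*V(a)*(-17) = -100*(⅛)²*(-17) = -100*1/64*(-17) = -25/16*(-17) = 425/16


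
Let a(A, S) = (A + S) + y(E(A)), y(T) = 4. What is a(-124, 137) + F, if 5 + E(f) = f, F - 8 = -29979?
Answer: -29954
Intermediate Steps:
F = -29971 (F = 8 - 29979 = -29971)
E(f) = -5 + f
a(A, S) = 4 + A + S (a(A, S) = (A + S) + 4 = 4 + A + S)
a(-124, 137) + F = (4 - 124 + 137) - 29971 = 17 - 29971 = -29954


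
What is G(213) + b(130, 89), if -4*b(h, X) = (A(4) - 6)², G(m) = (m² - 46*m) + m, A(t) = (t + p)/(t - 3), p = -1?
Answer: 143127/4 ≈ 35782.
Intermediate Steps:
A(t) = (-1 + t)/(-3 + t) (A(t) = (t - 1)/(t - 3) = (-1 + t)/(-3 + t))
G(m) = m² - 45*m
b(h, X) = -9/4 (b(h, X) = -((-1 + 4)/(-3 + 4) - 6)²/4 = -(3/1 - 6)²/4 = -(1*3 - 6)²/4 = -(3 - 6)²/4 = -¼*(-3)² = -¼*9 = -9/4)
G(213) + b(130, 89) = 213*(-45 + 213) - 9/4 = 213*168 - 9/4 = 35784 - 9/4 = 143127/4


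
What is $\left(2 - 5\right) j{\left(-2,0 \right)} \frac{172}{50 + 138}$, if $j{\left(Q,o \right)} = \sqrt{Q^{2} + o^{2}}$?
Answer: $- \frac{258}{47} \approx -5.4894$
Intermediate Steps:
$\left(2 - 5\right) j{\left(-2,0 \right)} \frac{172}{50 + 138} = \left(2 - 5\right) \sqrt{\left(-2\right)^{2} + 0^{2}} \frac{172}{50 + 138} = - 3 \sqrt{4 + 0} \cdot \frac{172}{188} = - 3 \sqrt{4} \cdot 172 \cdot \frac{1}{188} = \left(-3\right) 2 \cdot \frac{43}{47} = \left(-6\right) \frac{43}{47} = - \frac{258}{47}$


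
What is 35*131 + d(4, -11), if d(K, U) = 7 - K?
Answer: 4588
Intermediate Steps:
35*131 + d(4, -11) = 35*131 + (7 - 1*4) = 4585 + (7 - 4) = 4585 + 3 = 4588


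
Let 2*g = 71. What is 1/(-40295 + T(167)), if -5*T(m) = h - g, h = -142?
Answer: -2/80519 ≈ -2.4839e-5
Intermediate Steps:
g = 71/2 (g = (1/2)*71 = 71/2 ≈ 35.500)
T(m) = 71/2 (T(m) = -(-142 - 1*71/2)/5 = -(-142 - 71/2)/5 = -1/5*(-355/2) = 71/2)
1/(-40295 + T(167)) = 1/(-40295 + 71/2) = 1/(-80519/2) = -2/80519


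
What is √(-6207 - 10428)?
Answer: I*√16635 ≈ 128.98*I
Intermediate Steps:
√(-6207 - 10428) = √(-16635) = I*√16635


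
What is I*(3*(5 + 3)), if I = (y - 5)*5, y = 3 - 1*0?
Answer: -240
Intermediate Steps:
y = 3 (y = 3 + 0 = 3)
I = -10 (I = (3 - 5)*5 = -2*5 = -10)
I*(3*(5 + 3)) = -30*(5 + 3) = -30*8 = -10*24 = -240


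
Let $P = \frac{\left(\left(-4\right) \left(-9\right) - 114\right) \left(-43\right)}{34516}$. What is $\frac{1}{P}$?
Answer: $\frac{17258}{1677} \approx 10.291$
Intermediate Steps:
$P = \frac{1677}{17258}$ ($P = \left(36 - 114\right) \left(-43\right) \frac{1}{34516} = \left(-78\right) \left(-43\right) \frac{1}{34516} = 3354 \cdot \frac{1}{34516} = \frac{1677}{17258} \approx 0.097172$)
$\frac{1}{P} = \frac{1}{\frac{1677}{17258}} = \frac{17258}{1677}$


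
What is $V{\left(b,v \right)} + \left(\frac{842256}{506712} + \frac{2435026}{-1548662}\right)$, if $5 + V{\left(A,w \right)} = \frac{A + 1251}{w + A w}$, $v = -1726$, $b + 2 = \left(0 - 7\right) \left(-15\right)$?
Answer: $- \frac{7215751007719071}{1467306120570056} \approx -4.9177$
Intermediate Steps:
$b = 103$ ($b = -2 + \left(0 - 7\right) \left(-15\right) = -2 - -105 = -2 + 105 = 103$)
$V{\left(A,w \right)} = -5 + \frac{1251 + A}{w + A w}$ ($V{\left(A,w \right)} = -5 + \frac{A + 1251}{w + A w} = -5 + \frac{1251 + A}{w + A w}$)
$V{\left(b,v \right)} + \left(\frac{842256}{506712} + \frac{2435026}{-1548662}\right) = \frac{1251 + 103 - -8630 - 515 \left(-1726\right)}{\left(-1726\right) \left(1 + 103\right)} + \left(\frac{842256}{506712} + \frac{2435026}{-1548662}\right) = - \frac{1251 + 103 + 8630 + 888890}{1726 \cdot 104} + \left(842256 \cdot \frac{1}{506712} + 2435026 \left(- \frac{1}{1548662}\right)\right) = \left(- \frac{1}{1726}\right) \frac{1}{104} \cdot 898874 + \left(\frac{35094}{21113} - \frac{1217513}{774331}\right) = - \frac{449437}{89752} + \frac{1469020145}{16348450403} = - \frac{7215751007719071}{1467306120570056}$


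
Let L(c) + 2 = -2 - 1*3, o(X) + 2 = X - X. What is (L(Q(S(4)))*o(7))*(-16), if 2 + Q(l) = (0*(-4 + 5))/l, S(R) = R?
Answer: -224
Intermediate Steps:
o(X) = -2 (o(X) = -2 + (X - X) = -2 + 0 = -2)
Q(l) = -2 (Q(l) = -2 + (0*(-4 + 5))/l = -2 + (0*1)/l = -2 + 0/l = -2 + 0 = -2)
L(c) = -7 (L(c) = -2 + (-2 - 1*3) = -2 + (-2 - 3) = -2 - 5 = -7)
(L(Q(S(4)))*o(7))*(-16) = -7*(-2)*(-16) = 14*(-16) = -224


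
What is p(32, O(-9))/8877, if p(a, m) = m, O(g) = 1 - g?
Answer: 10/8877 ≈ 0.0011265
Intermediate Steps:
p(32, O(-9))/8877 = (1 - 1*(-9))/8877 = (1 + 9)*(1/8877) = 10*(1/8877) = 10/8877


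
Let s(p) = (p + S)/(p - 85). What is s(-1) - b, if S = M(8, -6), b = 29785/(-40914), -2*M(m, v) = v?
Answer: 1239841/1759302 ≈ 0.70473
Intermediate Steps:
M(m, v) = -v/2
b = -29785/40914 (b = 29785*(-1/40914) = -29785/40914 ≈ -0.72799)
S = 3 (S = -1/2*(-6) = 3)
s(p) = (3 + p)/(-85 + p) (s(p) = (p + 3)/(p - 85) = (3 + p)/(-85 + p))
s(-1) - b = (3 - 1)/(-85 - 1) - 1*(-29785/40914) = 2/(-86) + 29785/40914 = -1/86*2 + 29785/40914 = -1/43 + 29785/40914 = 1239841/1759302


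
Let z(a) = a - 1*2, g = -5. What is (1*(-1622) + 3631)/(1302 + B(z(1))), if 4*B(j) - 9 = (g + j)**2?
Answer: 8036/5253 ≈ 1.5298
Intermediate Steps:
z(a) = -2 + a (z(a) = a - 2 = -2 + a)
B(j) = 9/4 + (-5 + j)**2/4
(1*(-1622) + 3631)/(1302 + B(z(1))) = (1*(-1622) + 3631)/(1302 + (9/4 + (-5 + (-2 + 1))**2/4)) = (-1622 + 3631)/(1302 + (9/4 + (-5 - 1)**2/4)) = 2009/(1302 + (9/4 + (1/4)*(-6)**2)) = 2009/(1302 + (9/4 + (1/4)*36)) = 2009/(1302 + (9/4 + 9)) = 2009/(1302 + 45/4) = 2009/(5253/4) = 2009*(4/5253) = 8036/5253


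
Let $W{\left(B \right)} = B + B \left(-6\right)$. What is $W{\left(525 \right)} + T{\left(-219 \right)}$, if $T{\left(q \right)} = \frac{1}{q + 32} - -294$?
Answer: $- \frac{435898}{187} \approx -2331.0$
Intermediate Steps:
$W{\left(B \right)} = - 5 B$ ($W{\left(B \right)} = B - 6 B = - 5 B$)
$T{\left(q \right)} = 294 + \frac{1}{32 + q}$ ($T{\left(q \right)} = \frac{1}{32 + q} + 294 = 294 + \frac{1}{32 + q}$)
$W{\left(525 \right)} + T{\left(-219 \right)} = \left(-5\right) 525 + \frac{9409 + 294 \left(-219\right)}{32 - 219} = -2625 + \frac{9409 - 64386}{-187} = -2625 - - \frac{54977}{187} = -2625 + \frac{54977}{187} = - \frac{435898}{187}$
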